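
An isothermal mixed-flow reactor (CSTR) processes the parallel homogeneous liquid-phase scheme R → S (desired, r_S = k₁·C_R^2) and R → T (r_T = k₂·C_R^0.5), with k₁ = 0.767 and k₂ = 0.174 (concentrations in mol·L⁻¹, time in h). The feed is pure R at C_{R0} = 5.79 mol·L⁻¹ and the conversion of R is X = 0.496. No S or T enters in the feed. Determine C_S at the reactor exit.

2.75 mol·L⁻¹

Exit C_R = C_{R0}(1−X) = 5.79×0.504 = 2.918 mol·L⁻¹.
Rates in a CSTR are evaluated at the outlet concentration: r_S = 0.767×2.918^2 = 6.532, r_T = 0.174×2.918^0.5 = 0.2972.
Fraction of consumed R going to S: r_S/(r_S+r_T) = 0.9565.
C_S = 0.9565·C_{R0}·X = 0.9565×5.79×0.496 = 2.75 mol·L⁻¹.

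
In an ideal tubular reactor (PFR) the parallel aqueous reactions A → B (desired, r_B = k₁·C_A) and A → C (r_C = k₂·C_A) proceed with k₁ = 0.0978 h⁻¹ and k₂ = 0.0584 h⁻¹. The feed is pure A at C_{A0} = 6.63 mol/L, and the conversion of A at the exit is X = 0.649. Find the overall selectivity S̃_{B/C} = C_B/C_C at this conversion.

C_A = C_{A0}(1−X) = 2.327 mol/L.
Both paths are first order in A, so the instantaneous fraction to B is constant: dC_B/d(−C_A) = k₁/(k₁+k₂) = 0.6261.
C_B = 0.6261·(C_{A0}−C_A) = 0.6261×4.303 = 2.69 mol/L.
C_C = (C_{A0}−C_A)−C_B = 1.609 mol/L; S̃_{B/C} = 2.694/1.609 = 1.67.

1.67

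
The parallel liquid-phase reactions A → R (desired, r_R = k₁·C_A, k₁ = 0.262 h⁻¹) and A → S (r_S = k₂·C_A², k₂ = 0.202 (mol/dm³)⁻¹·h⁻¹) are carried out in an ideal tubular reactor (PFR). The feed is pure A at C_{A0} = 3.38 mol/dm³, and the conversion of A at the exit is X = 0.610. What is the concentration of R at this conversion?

0.754 mol/dm³

C_A = C_{A0}(1−X) = 1.318 mol/dm³.
Along a PFR/batch, dC_R/dC_A = −r_R/(r_R+r_S) = −k₁/(k₁+k₂·C_A).
Integrating from C_{A0} to C_A: C_R = (0.262/0.202)·ln[(0.262+0.202·3.38)/(0.262+0.202·1.32)] = 1.297·ln(0.9448/0.5283) = 0.7540 mol/dm³.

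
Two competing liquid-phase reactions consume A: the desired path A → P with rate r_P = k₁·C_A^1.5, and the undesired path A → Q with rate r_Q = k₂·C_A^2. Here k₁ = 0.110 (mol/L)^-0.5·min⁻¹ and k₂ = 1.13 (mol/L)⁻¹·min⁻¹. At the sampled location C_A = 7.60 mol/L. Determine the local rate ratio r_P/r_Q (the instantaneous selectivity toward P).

0.0353

S_{P/Q} = r_P/r_Q = (k₁·C_A^1.5)/(k₂·C_A^2) = (k₁/k₂)·C_A^-0.5.
= (0.110×7.600^1.5) / (1.13×7.600^2) = 2.305/65.27 = 0.0353.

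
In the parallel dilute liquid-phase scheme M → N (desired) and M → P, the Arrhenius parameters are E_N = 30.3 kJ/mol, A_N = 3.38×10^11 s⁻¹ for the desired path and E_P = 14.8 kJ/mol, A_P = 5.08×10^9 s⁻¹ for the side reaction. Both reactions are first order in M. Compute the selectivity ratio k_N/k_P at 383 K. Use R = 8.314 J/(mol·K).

Since both paths have the same order in M, the concentration cancels and S_{N/P} = k_N/k_P = (A_N/A_P)·exp[(E_P−E_N)/(RT)].
(E_P−E_N)/(RT) = (14.8−30.3)×10³/(8.314×383) = -15500/3184 = -4.868.
k_N/k_P = (3.38×10^11/5.08×10^9)·exp(-4.868) = 66.54 × 0.007691 = 0.512.
Since E_N > E_P, raising the temperature improves selectivity toward N.

0.512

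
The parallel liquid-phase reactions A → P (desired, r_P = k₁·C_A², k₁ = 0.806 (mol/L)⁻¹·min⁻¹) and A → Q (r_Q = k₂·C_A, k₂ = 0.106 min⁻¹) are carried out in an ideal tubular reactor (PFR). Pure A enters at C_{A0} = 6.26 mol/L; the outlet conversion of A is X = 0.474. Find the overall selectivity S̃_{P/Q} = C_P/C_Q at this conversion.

35.2

C_A = C_{A0}(1−X) = 3.293 mol/L.
Along a PFR/batch, dC_Q/dC_A = −r_Q/(r_P+r_Q) = −k₂/(k₂+k₁·C_A).
Integrating from C_{A0} to C_A: C_Q = (0.106/0.806)·ln[(0.106+0.806·6.26)/(0.106+0.806·3.29)] = 0.1315·ln(5.152/2.760) = 0.08208 mol/L.
Then C_P = (C_{A0}−C_A) − C_Q = 2.967 − 0.08208 = 2.885 mol/L.
S̃_{P/Q} = C_P/C_Q = 2.885/0.08208 = 35.2.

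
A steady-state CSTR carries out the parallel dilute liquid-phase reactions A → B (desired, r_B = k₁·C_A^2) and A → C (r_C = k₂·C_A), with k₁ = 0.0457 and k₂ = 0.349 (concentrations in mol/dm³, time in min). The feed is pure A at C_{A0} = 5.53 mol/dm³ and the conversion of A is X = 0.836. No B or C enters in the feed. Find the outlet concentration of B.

0.491 mol/dm³

Exit C_A = C_{A0}(1−X) = 5.53×0.164 = 0.9069 mol/dm³.
In a CSTR the entire volume is at exit conditions, so r_B = 0.0457×0.9069^2 = 0.03759 and r_C = 0.349×0.9069 = 0.3165.
Fraction of consumed A going to B: r_B/(r_B+r_C) = 0.1062.
C_B = 0.1062·C_{A0}·X = 0.1062×5.53×0.836 = 0.491 mol/dm³.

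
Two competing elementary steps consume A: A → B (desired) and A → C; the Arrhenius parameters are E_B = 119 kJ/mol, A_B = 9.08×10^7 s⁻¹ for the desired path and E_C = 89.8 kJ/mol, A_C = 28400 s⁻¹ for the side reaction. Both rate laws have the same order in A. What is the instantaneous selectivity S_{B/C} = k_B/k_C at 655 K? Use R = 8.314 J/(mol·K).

15.0

Since both paths have the same order in A, the concentration cancels and S_{B/C} = k_B/k_C = (A_B/A_C)·exp[(E_C−E_B)/(RT)].
(E_C−E_B)/(RT) = (89.8−119)×10³/(8.314×655) = -29200/5446 = -5.362.
k_B/k_C = (9.08×10^7/28400)·exp(-5.362) = 3197 × 0.004691 = 15.0.
Since E_B > E_C, raising the temperature improves selectivity toward B.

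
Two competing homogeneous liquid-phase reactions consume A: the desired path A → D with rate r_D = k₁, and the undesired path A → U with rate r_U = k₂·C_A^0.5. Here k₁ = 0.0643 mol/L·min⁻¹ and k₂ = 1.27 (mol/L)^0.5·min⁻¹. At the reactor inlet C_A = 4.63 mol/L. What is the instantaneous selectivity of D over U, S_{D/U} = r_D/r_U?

0.0235

S_{D/U} = r_D/r_U = (k₁)/(k₂·C_A^0.5) = (k₁/k₂)·C_A^-0.5.
= (0.0643) / (1.27×4.630^0.5) = 0.06430/2.733 = 0.0235.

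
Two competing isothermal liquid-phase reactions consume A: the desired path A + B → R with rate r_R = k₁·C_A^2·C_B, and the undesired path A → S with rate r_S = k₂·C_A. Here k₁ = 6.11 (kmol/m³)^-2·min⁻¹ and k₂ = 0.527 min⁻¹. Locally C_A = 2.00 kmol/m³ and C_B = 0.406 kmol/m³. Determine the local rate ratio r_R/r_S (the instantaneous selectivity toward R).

S_{R/S} = r_R/r_S = (k₁·C_A^2·C_B)/(k₂·C_A) = (k₁/k₂)·C_A·C_B.
= (6.11×2.000^2×0.4060) / (0.527×2.000) = 9.923/1.054 = 9.41.

9.41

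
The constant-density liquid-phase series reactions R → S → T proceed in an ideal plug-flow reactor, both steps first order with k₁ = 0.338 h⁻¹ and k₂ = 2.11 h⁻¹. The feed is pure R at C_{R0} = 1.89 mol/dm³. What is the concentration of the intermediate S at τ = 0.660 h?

0.199 mol/dm³

The intermediate concentration in a first-order A→B→C sequence is C_S = k₁C_{R0}(e^(−k₁τ) − e^(−k₂τ))/(k₂−k₁).
e^(−k₁τ) = e^(−0.338×0.660) = e^(−0.2231) = 0.8001; e^(−k₂τ) = e^(−1.393) = 0.2484.
C_S = 0.338×1.89/(2.11−0.338) × (0.8001−0.2484) = 0.3605×0.5516 = 0.1989 mol/dm³.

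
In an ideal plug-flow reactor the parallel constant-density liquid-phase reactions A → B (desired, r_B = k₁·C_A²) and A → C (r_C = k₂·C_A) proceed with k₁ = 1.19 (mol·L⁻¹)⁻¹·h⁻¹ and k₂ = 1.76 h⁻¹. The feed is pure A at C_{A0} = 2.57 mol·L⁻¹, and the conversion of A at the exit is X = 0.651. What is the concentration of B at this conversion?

0.885 mol·L⁻¹

C_A = C_{A0}(1−X) = 0.8969 mol·L⁻¹.
Along a PFR/batch, dC_C/dC_A = −r_C/(r_B+r_C) = −k₂/(k₂+k₁·C_A).
Integrating from C_{A0} to C_A: C_C = (1.76/1.19)·ln[(1.76+1.19·2.57)/(1.76+1.19·0.897)] = 1.479·ln(4.818/2.827) = 0.7884 mol·L⁻¹.
Then C_B = (C_{A0}−C_A) − C_C = 1.673 − 0.7884 = 0.8846 mol·L⁻¹.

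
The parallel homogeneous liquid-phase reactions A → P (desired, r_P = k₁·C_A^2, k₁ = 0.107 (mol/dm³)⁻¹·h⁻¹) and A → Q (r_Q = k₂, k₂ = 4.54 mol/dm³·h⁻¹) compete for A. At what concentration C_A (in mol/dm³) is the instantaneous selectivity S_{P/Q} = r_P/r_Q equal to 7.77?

18.2 mol/dm³

S_{P/Q} = (k₁/k₂)·C_A^2 ⇒ C_A = (S·k₂/k₁)^(0.5).
= (7.77×4.54/0.107)^(0.5) = (329.7)^(0.5) = 18.2 mol/dm³.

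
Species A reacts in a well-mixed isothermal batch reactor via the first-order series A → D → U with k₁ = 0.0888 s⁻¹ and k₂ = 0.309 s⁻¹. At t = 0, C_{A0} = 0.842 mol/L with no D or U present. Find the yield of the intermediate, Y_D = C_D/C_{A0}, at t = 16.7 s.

Solving the coupled first-order balances gives C_D(t) = [k₁/(k₂−k₁)]·C_{A0}·(e^(−k₁t) − e^(−k₂t)).
e^(−k₁t) = e^(−0.0888×16.7) = e^(−1.483) = 0.2270; e^(−k₂t) = e^(−5.160) = 0.005740.
C_D = 0.0888×0.842/(0.309−0.0888) × (0.2270−0.005740) = 0.3396×0.2212 = 0.07512 mol/L.
Y_D = C_D/C_{A0} = 0.07512/0.842 = 0.0892.

0.0892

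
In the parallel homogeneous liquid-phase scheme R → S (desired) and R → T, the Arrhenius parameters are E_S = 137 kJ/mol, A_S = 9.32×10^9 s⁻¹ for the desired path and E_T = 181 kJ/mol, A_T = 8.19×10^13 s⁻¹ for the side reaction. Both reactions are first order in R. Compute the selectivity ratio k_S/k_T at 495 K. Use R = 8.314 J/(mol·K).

Since both paths have the same order in R, the concentration cancels and S_{S/T} = k_S/k_T = (A_S/A_T)·exp[(E_T−E_S)/(RT)].
(E_T−E_S)/(RT) = (181−137)×10³/(8.314×495) = 44000/4115 = 10.69.
k_S/k_T = (9.32×10^9/8.19×10^13)·exp(10.69) = 1.138×10^-4 × 43979 = 5.00.
Since E_S < E_T, lowering the temperature improves selectivity toward S.

5.00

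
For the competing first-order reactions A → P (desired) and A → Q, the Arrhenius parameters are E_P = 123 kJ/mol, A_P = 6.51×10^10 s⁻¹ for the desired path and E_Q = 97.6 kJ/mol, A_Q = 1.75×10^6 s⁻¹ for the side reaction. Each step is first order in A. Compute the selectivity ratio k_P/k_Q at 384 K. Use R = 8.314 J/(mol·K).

13.0

Since both paths have the same order in A, the concentration cancels and S_{P/Q} = k_P/k_Q = (A_P/A_Q)·exp[(E_Q−E_P)/(RT)].
(E_Q−E_P)/(RT) = (97.6−123)×10³/(8.314×384) = -25400/3193 = -7.956.
k_P/k_Q = (6.51×10^10/1.75×10^6)·exp(-7.956) = 37200 × 3.506×10^-4 = 13.0.
Since E_P > E_Q, raising the temperature improves selectivity toward P.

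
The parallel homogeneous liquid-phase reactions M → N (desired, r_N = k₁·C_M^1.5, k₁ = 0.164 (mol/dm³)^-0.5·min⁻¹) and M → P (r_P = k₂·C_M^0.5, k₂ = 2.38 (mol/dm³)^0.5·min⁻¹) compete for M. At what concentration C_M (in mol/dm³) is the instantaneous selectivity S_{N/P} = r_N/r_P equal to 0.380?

5.51 mol/dm³

S_{N/P} = (k₁/k₂)·C_M ⇒ C_M = S·k₂/k₁.
= 0.380×2.38/0.164 = 5.51 mol/dm³.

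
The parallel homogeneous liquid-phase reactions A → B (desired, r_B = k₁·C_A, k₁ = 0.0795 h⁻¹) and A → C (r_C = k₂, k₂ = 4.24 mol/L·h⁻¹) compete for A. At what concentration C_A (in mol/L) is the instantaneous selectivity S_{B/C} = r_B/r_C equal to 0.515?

27.5 mol/L

S_{B/C} = (k₁/k₂)·C_A ⇒ C_A = S·k₂/k₁.
= 0.515×4.24/0.0795 = 27.5 mol/L.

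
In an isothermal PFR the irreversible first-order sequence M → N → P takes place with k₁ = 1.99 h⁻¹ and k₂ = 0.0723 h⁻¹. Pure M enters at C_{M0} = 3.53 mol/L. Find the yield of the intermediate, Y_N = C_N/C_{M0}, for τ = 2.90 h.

0.838

For first-order series with pure M initially, C_N(τ) = k₁C_{M0}/(k₂−k₁)·(e^(−k₁τ) − e^(−k₂τ)).
e^(−k₁τ) = e^(−1.99×2.90) = e^(−5.771) = 0.003117; e^(−k₂τ) = e^(−0.2097) = 0.8109.
C_N = 1.99×3.53/(0.0723−1.99) × (0.003117−0.8109) = (-3.663)×(-0.8077) = 2.959 mol/L.
Y_N = C_N/C_{M0} = 2.959/3.53 = 0.838.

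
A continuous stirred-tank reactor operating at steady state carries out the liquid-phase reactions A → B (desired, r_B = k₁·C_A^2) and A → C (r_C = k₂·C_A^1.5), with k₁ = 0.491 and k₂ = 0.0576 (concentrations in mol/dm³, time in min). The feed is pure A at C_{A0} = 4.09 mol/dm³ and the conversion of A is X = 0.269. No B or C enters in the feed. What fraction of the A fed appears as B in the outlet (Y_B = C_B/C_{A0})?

Exit C_A = C_{A0}(1−X) = 4.09×0.731 = 2.990 mol/dm³.
In a CSTR the entire volume is at exit conditions, so r_B = 0.491×2.990^2 = 4.389 and r_C = 0.0576×2.990^1.5 = 0.2978.
Fraction of consumed A going to B: r_B/(r_B+r_C) = 0.9365.
C_B = 0.9365·C_{A0}·X = 0.9365×4.09×0.269 = 1.03 mol/dm³; Y_B = C_B/C_{A0} = 0.252.

0.252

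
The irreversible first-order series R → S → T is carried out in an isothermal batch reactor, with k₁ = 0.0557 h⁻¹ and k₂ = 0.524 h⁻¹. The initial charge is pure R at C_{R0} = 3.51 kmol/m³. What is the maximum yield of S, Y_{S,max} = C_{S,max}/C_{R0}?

0.0814

For a first-order series the maximum intermediate yield is C_{S,max}/C_{R0} = (k₁/k₂)^[k₂/(k₂−k₁)].
= (0.0557/0.524)^(0.524/(0.524−0.0557)) = (0.1063)^(1.119) = 0.08142.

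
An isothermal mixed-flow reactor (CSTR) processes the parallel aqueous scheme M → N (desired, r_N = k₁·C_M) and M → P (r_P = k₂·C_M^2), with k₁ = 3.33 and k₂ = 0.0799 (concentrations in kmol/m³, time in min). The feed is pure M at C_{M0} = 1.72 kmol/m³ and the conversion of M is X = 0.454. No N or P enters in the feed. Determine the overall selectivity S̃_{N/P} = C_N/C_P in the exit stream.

Exit C_M = C_{M0}(1−X) = 1.72×0.546 = 0.9391 kmol/m³.
In a CSTR the entire volume is at exit conditions, so r_N = 3.33×0.9391 = 3.127 and r_P = 0.0799×0.9391^2 = 0.07047.
Overall selectivity = C_N/C_P = r_Nτ/(r_Pτ) = r_N/r_P = 44.4.

44.4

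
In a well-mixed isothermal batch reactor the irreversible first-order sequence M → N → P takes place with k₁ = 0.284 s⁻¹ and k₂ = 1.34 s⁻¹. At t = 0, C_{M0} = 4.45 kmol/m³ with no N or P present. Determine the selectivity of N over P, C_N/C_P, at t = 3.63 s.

0.171

For first-order series with pure M initially, C_N(t) = k₁C_{M0}/(k₂−k₁)·(e^(−k₁t) − e^(−k₂t)).
e^(−k₁t) = e^(−0.284×3.63) = e^(−1.031) = 0.3567; e^(−k₂t) = e^(−4.864) = 0.007718.
C_N = 0.284×4.45/(1.34−0.284) × (0.3567−0.007718) = 1.197×0.3490 = 0.4176 kmol/m³.
C_M = C_{M0}e^(−k₁t) = 1.587 kmol/m³, so C_P = C_{M0}−C_M−C_N = 2.445 kmol/m³; C_N/C_P = 0.171.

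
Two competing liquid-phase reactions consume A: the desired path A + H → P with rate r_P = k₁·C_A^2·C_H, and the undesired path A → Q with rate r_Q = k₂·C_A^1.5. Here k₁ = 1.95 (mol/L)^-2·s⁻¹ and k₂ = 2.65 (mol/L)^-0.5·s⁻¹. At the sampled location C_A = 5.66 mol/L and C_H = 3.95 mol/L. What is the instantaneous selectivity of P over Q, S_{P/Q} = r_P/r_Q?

6.92

S_{P/Q} = r_P/r_Q = (k₁·C_A^2·C_H)/(k₂·C_A^1.5) = (k₁/k₂)·C_A^0.5·C_H.
= (1.95×5.660^2×3.950) / (2.65×5.660^1.5) = 246.8/35.68 = 6.92.
Since the desired path is higher order in A, keeping C_A high (PFR or concentrated feed) favours P.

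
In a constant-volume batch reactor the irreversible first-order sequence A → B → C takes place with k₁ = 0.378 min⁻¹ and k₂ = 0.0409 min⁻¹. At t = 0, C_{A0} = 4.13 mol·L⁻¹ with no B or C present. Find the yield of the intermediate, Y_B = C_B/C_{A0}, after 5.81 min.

0.759

For first-order series with pure A initially, C_B(t) = k₁C_{A0}/(k₂−k₁)·(e^(−k₁t) − e^(−k₂t)).
e^(−k₁t) = e^(−0.378×5.81) = e^(−2.196) = 0.1112; e^(−k₂t) = e^(−0.2376) = 0.7885.
C_B = 0.378×4.13/(0.0409−0.378) × (0.1112−0.7885) = (-4.631)×(-0.6773) = 3.136 mol·L⁻¹.
Y_B = C_B/C_{A0} = 3.136/4.13 = 0.759.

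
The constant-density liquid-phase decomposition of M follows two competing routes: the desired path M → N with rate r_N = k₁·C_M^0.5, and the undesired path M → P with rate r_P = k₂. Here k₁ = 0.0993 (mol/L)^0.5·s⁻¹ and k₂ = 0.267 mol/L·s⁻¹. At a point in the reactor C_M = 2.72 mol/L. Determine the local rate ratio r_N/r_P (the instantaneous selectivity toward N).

0.613

S_{N/P} = r_N/r_P = (k₁·C_M^0.5)/(k₂) = (k₁/k₂)·C_M^0.5.
= (0.0993×2.720^0.5) / (0.267) = 0.1638/0.2670 = 0.613.
Since the desired path is higher order in M, keeping C_M high (PFR or concentrated feed) favours N.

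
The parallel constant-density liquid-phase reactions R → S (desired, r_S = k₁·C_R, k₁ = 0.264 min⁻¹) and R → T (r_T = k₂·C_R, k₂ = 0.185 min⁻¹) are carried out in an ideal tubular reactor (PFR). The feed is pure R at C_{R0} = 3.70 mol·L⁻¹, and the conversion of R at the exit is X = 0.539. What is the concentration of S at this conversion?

1.17 mol·L⁻¹

C_R = C_{R0}(1−X) = 1.706 mol·L⁻¹.
Both paths are first order in R, so the instantaneous fraction to S is constant: dC_S/d(−C_R) = k₁/(k₁+k₂) = 0.5880.
C_S = 0.5880·(C_{R0}−C_R) = 0.5880×1.994 = 1.17 mol·L⁻¹.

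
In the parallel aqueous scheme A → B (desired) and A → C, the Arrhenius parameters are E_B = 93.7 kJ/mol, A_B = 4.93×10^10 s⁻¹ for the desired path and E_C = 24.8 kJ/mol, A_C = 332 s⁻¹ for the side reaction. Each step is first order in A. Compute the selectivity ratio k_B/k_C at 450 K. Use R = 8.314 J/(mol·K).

1.49

With equal orders, S_{B/C} = k_B/k_C = (A_B/A_C)·exp[(E_C−E_B)/(RT)].
(E_C−E_B)/(RT) = (24.8−93.7)×10³/(8.314×450) = -68900/3741 = -18.42.
k_B/k_C = (4.93×10^10/332)·exp(-18.42) = 1.485×10^8 × 1.005×10^-8 = 1.49.
Since E_B > E_C, raising the temperature improves selectivity toward B.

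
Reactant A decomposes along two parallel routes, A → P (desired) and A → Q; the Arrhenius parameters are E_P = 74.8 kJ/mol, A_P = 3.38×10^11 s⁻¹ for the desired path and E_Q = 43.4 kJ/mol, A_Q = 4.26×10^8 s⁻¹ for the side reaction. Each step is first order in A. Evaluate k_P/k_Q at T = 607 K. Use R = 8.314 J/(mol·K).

1.58

Since both paths have the same order in A, the concentration cancels and S_{P/Q} = k_P/k_Q = (A_P/A_Q)·exp[(E_Q−E_P)/(RT)].
(E_Q−E_P)/(RT) = (43.4−74.8)×10³/(8.314×607) = -31400/5047 = -6.222.
k_P/k_Q = (3.38×10^11/4.26×10^8)·exp(-6.222) = 793.4 × 0.001985 = 1.58.
Since E_P > E_Q, raising the temperature improves selectivity toward P.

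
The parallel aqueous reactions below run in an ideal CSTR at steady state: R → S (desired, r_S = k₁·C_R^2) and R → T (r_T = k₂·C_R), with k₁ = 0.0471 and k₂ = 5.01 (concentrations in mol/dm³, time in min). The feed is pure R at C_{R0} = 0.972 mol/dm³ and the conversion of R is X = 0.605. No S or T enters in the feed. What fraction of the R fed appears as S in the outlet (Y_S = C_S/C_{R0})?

Exit C_R = C_{R0}(1−X) = 0.972×0.395 = 0.3839 mol/dm³.
A CSTR operates uniformly at the exit composition, giving r_S = 0.006943 and r_T = 1.924 (each k·C_R^n at C_R = 0.3839).
Fraction of consumed R going to S: r_S/(r_S+r_T) = 0.003597.
C_S = 0.003597·C_{R0}·X = 0.003597×0.972×0.605 = 0.00211 mol/dm³; Y_S = C_S/C_{R0} = 0.00218.

0.00218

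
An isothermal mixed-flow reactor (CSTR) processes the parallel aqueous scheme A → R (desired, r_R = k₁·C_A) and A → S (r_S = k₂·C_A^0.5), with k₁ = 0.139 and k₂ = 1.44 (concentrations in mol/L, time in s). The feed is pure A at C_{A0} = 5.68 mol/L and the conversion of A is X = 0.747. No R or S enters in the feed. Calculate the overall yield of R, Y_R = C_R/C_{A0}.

0.0775

Exit C_A = C_{A0}(1−X) = 5.68×0.253 = 1.437 mol/L.
Rates in a CSTR are evaluated at the outlet concentration: r_R = 0.139×1.437 = 0.1997, r_S = 1.44×1.437^0.5 = 1.726.
Fraction of consumed A going to R: r_R/(r_R+r_S) = 0.1037.
C_R = 0.1037·C_{A0}·X = 0.1037×5.68×0.747 = 0.440 mol/L; Y_R = C_R/C_{A0} = 0.0775.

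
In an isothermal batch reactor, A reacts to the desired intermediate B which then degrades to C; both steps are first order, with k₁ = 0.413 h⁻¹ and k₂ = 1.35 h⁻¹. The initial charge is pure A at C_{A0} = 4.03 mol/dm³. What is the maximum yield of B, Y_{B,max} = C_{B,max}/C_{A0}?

0.182

Evaluating C_B at t_opt = ln(k₂/k₁)/(k₂−k₁) gives C_{B,max}/C_{A0} = (k₁/k₂)^[k₂/(k₂−k₁)].
= (0.413/1.35)^(1.35/(1.35−0.413)) = (0.3059)^(1.441) = 0.1815.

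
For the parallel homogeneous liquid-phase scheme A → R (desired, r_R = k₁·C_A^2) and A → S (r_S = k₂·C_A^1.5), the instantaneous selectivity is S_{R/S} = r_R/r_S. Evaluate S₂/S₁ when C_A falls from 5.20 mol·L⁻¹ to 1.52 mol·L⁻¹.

S_{R/S} = (k₁/k₂)·C_A^0.5, so S₂/S₁ = (C_{A,2}/C_{A,1})^0.5.
= (1.52/5.20)^0.5 = (0.2923)^0.5 = 0.541.

0.541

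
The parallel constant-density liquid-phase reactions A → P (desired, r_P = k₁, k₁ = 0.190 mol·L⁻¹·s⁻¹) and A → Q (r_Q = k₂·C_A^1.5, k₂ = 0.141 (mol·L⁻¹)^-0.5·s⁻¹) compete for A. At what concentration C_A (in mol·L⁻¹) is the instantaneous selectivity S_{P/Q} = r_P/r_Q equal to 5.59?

S_{P/Q} = (k₁/k₂)·C_A^-1.5 ⇒ C_A = (S·k₂/k₁)^(1/(-1.5)).
= (5.59×0.141/0.190)^(-0.6667) = (4.148)^(-0.6667) = 0.387 mol·L⁻¹.

0.387 mol·L⁻¹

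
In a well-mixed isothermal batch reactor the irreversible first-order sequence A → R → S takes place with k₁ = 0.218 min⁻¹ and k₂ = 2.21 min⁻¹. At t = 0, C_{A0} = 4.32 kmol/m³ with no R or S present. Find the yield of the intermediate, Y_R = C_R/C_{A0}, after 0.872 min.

The intermediate concentration in a first-order A→B→C sequence is C_R = k₁C_{A0}(e^(−k₁t) − e^(−k₂t))/(k₂−k₁).
e^(−k₁t) = e^(−0.218×0.872) = e^(−0.1901) = 0.8269; e^(−k₂t) = e^(−1.927) = 0.1456.
C_R = 0.218×4.32/(2.21−0.218) × (0.8269−0.1456) = 0.4728×0.6813 = 0.3221 kmol/m³.
Y_R = C_R/C_{A0} = 0.3221/4.32 = 0.0746.

0.0746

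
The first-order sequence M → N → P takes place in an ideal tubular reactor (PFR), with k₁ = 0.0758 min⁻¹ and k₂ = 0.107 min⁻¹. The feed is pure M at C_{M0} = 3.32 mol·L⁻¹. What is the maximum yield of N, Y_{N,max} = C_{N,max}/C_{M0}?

0.307

At the optimum, C_{N,max}/C_{M0} = (k₁/k₂)^[k₂/(k₂−k₁)].
= (0.0758/0.107)^(0.107/(0.107−0.0758)) = (0.7084)^(3.429) = 0.3066.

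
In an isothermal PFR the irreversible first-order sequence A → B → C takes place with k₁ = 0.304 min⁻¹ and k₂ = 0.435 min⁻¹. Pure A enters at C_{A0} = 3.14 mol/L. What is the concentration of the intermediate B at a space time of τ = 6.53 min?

0.575 mol/L

For first-order series with pure A initially, C_B(τ) = k₁C_{A0}/(k₂−k₁)·(e^(−k₁τ) − e^(−k₂τ)).
e^(−k₁τ) = e^(−0.304×6.53) = e^(−1.985) = 0.1374; e^(−k₂τ) = e^(−2.841) = 0.05839.
C_B = 0.304×3.14/(0.435−0.304) × (0.1374−0.05839) = 7.287×0.07897 = 0.5754 mol/L.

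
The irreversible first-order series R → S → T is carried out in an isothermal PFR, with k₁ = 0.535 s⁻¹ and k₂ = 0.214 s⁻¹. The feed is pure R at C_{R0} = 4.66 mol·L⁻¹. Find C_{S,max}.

For a first-order series the maximum intermediate yield is C_{S,max}/C_{R0} = (k₁/k₂)^[k₂/(k₂−k₁)].
= (0.535/0.214)^(0.214/(0.214−0.535)) = (2.500)^(-0.6667) = 0.5429.
C_{S,max} = 0.5429×4.66 = 2.53 mol·L⁻¹.

2.53 mol·L⁻¹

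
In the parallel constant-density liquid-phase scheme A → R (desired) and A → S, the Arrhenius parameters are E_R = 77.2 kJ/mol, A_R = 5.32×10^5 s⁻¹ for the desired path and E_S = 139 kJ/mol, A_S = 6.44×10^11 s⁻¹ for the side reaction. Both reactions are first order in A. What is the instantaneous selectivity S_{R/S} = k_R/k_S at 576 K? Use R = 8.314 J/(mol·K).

0.332

Since both paths have the same order in A, the concentration cancels and S_{R/S} = k_R/k_S = (A_R/A_S)·exp[(E_S−E_R)/(RT)].
(E_S−E_R)/(RT) = (139−77.2)×10³/(8.314×576) = 61800/4789 = 12.90.
k_R/k_S = (5.32×10^5/6.44×10^11)·exp(12.90) = 8.261×10^-7 × 4.023×10^5 = 0.332.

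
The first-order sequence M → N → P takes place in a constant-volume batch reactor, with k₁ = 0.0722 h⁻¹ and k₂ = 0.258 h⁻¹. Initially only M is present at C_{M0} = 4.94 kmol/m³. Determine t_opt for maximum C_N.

6.85 h

Setting dC_N/dt = 0 gives t_opt = ln(k₂/k₁)/(k₂−k₁).
= ln(0.258/0.0722)/(0.258−0.0722) = ln(3.573)/0.1858 = 1.274/0.1858 = 6.85 h.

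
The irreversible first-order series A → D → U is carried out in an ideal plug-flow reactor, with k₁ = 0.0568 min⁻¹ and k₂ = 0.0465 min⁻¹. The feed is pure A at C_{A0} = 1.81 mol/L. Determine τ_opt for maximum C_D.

For first-order series the maximum of C_D occurs at τ_opt = ln(k₂/k₁)/(k₂−k₁).
= ln(0.0465/0.0568)/(0.0465−0.0568) = ln(0.8187)/-0.01030 = -0.2001/-0.01030 = 19.4 min.

19.4 min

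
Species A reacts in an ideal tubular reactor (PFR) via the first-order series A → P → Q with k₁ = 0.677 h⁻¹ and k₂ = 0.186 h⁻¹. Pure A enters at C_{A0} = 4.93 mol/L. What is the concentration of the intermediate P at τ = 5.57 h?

2.26 mol/L

For first-order series with pure A initially, C_P(τ) = k₁C_{A0}/(k₂−k₁)·(e^(−k₁τ) − e^(−k₂τ)).
e^(−k₁τ) = e^(−0.677×5.57) = e^(−3.771) = 0.02303; e^(−k₂τ) = e^(−1.036) = 0.3549.
C_P = 0.677×4.93/(0.186−0.677) × (0.02303−0.3549) = (-6.798)×(-0.3318) = 2.256 mol/L.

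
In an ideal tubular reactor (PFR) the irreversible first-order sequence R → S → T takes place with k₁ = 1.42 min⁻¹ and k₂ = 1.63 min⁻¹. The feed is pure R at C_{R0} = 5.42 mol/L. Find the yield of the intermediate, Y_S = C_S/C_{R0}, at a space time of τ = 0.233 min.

0.232

For first-order series with pure R initially, C_S(τ) = k₁C_{R0}/(k₂−k₁)·(e^(−k₁τ) − e^(−k₂τ)).
e^(−k₁τ) = e^(−1.42×0.233) = e^(−0.3309) = 0.7183; e^(−k₂τ) = e^(−0.3798) = 0.6840.
C_S = 1.42×5.42/(1.63−1.42) × (0.7183−0.6840) = 36.65×0.03430 = 1.257 mol/L.
Y_S = C_S/C_{R0} = 1.257/5.42 = 0.232.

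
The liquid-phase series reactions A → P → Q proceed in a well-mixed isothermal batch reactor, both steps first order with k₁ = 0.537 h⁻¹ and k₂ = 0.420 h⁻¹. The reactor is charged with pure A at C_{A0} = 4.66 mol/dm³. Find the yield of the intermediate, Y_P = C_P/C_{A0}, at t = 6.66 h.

0.151

The intermediate concentration in a first-order A→B→C sequence is C_P = k₁C_{A0}(e^(−k₁t) − e^(−k₂t))/(k₂−k₁).
e^(−k₁t) = e^(−0.537×6.66) = e^(−3.576) = 0.02798; e^(−k₂t) = e^(−2.797) = 0.06098.
C_P = 0.537×4.66/(0.420−0.537) × (0.02798−0.06098) = (-21.39)×(-0.03300) = 0.7059 mol/dm³.
Y_P = C_P/C_{A0} = 0.7059/4.66 = 0.151.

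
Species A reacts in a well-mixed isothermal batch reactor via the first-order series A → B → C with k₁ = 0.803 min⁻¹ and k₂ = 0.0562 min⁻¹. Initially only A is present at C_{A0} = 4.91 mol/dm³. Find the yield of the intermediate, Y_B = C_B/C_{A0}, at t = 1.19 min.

The intermediate concentration in a first-order A→B→C sequence is C_B = k₁C_{A0}(e^(−k₁t) − e^(−k₂t))/(k₂−k₁).
e^(−k₁t) = e^(−0.803×1.19) = e^(−0.9556) = 0.3846; e^(−k₂t) = e^(−0.06688) = 0.9353.
C_B = 0.803×4.91/(0.0562−0.803) × (0.3846−0.9353) = (-5.279)×(-0.5507) = 2.908 mol/dm³.
Y_B = C_B/C_{A0} = 2.908/4.91 = 0.592.

0.592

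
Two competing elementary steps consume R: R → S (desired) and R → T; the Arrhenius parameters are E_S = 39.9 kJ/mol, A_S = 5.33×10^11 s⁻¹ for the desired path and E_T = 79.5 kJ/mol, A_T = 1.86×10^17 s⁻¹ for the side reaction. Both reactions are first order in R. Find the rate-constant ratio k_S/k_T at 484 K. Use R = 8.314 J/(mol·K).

With equal orders, S_{S/T} = k_S/k_T = (A_S/A_T)·exp[(E_T−E_S)/(RT)].
(E_T−E_S)/(RT) = (79.5−39.9)×10³/(8.314×484) = 39600/4024 = 9.841.
k_S/k_T = (5.33×10^11/1.86×10^17)·exp(9.841) = 2.866×10^-6 × 18789 = 0.0538.

0.0538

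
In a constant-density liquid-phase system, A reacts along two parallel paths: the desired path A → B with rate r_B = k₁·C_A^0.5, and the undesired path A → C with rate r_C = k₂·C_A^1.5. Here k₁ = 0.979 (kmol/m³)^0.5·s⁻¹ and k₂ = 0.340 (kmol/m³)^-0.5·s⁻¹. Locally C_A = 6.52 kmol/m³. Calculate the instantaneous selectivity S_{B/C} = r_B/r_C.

0.442

S_{B/C} = r_B/r_C = (k₁·C_A^0.5)/(k₂·C_A^1.5) = (k₁/k₂)·C_A⁻¹.
= (0.979×6.520^0.5) / (0.340×6.520^1.5) = 2.500/5.660 = 0.442.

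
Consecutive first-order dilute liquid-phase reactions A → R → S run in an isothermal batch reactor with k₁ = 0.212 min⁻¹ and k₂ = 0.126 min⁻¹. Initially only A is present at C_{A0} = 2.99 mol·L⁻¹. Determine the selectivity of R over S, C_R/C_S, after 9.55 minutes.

0.914

The intermediate concentration in a first-order A→B→C sequence is C_R = k₁C_{A0}(e^(−k₁t) − e^(−k₂t))/(k₂−k₁).
e^(−k₁t) = e^(−0.212×9.55) = e^(−2.025) = 0.1320; e^(−k₂t) = e^(−1.203) = 0.3002.
C_R = 0.212×2.99/(0.126−0.212) × (0.1320−0.3002) = (-7.371)×(-0.1682) = 1.239 mol·L⁻¹.
C_A = C_{A0}e^(−k₁t) = 0.3948 mol·L⁻¹, so C_S = C_{A0}−C_A−C_R = 1.356 mol·L⁻¹; C_R/C_S = 0.914.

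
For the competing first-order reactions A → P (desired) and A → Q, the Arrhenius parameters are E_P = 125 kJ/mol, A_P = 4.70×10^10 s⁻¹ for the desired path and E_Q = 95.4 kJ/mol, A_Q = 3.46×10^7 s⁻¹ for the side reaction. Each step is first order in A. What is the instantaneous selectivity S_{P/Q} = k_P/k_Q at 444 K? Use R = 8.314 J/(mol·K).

0.447

k_P/k_Q = (A_P/A_Q)·exp[−(E_P−E_Q)/(RT)] = (A_P/A_Q)·exp[(E_Q−E_P)/(RT)].
(E_Q−E_P)/(RT) = (95.4−125)×10³/(8.314×444) = -29600/3691 = -8.019.
k_P/k_Q = (4.70×10^10/3.46×10^7)·exp(-8.019) = 1358 × 3.293×10^-4 = 0.447.
Since E_P > E_Q, raising the temperature improves selectivity toward P.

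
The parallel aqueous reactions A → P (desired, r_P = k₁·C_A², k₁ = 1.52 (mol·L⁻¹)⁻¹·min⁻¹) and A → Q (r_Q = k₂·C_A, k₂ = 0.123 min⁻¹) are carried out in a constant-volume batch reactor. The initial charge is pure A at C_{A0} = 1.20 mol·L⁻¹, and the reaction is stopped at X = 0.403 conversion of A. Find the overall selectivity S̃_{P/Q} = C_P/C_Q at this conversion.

C_A = C_{A0}(1−X) = 0.7164 mol·L⁻¹.
Along a PFR/batch, dC_Q/dC_A = −r_Q/(r_P+r_Q) = −k₂/(k₂+k₁·C_A).
Integrating from C_{A0} to C_A: C_Q = (0.123/1.52)·ln[(0.123+1.52·1.20)/(0.123+1.52·0.716)] = 0.08092·ln(1.947/1.212) = 0.03836 mol·L⁻¹.
Then C_P = (C_{A0}−C_A) − C_Q = 0.4836 − 0.03836 = 0.4452 mol·L⁻¹.
S̃_{P/Q} = C_P/C_Q = 0.4452/0.03836 = 11.6.

11.6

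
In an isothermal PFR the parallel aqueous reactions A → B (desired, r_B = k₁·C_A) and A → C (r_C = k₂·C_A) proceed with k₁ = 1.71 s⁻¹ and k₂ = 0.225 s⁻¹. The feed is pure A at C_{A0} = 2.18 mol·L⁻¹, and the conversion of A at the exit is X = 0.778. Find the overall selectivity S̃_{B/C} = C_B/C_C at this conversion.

C_A = C_{A0}(1−X) = 0.4840 mol·L⁻¹.
Both paths are first order in A, so the instantaneous fraction to B is constant: dC_B/d(−C_A) = k₁/(k₁+k₂) = 0.8837.
C_B = 0.8837·(C_{A0}−C_A) = 0.8837×1.696 = 1.50 mol·L⁻¹.
C_C = (C_{A0}−C_A)−C_B = 0.1972 mol·L⁻¹; S̃_{B/C} = 1.499/0.1972 = 7.60.

7.60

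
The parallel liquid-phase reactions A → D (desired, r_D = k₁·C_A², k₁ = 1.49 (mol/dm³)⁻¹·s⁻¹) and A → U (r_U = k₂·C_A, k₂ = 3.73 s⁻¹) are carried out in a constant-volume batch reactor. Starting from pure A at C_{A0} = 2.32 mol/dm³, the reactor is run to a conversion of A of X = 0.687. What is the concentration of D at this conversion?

C_A = C_{A0}(1−X) = 0.7262 mol/dm³.
Along a PFR/batch, dC_U/dC_A = −r_U/(r_D+r_U) = −k₂/(k₂+k₁·C_A).
Integrating from C_{A0} to C_A: C_U = (3.73/1.49)·ln[(3.73+1.49·2.32)/(3.73+1.49·0.726)] = 2.503·ln(7.187/4.812) = 1.004 mol/dm³.
Then C_D = (C_{A0}−C_A) − C_U = 1.594 − 1.004 = 0.5896 mol/dm³.

0.590 mol/dm³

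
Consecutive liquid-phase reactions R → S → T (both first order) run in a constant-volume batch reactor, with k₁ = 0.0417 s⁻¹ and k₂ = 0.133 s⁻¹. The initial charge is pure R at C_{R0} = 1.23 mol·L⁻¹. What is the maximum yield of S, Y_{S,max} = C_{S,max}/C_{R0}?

At the optimum, C_{S,max}/C_{R0} = (k₁/k₂)^[k₂/(k₂−k₁)].
= (0.0417/0.133)^(0.133/(0.133−0.0417)) = (0.3135)^(1.457) = 0.1846.

0.185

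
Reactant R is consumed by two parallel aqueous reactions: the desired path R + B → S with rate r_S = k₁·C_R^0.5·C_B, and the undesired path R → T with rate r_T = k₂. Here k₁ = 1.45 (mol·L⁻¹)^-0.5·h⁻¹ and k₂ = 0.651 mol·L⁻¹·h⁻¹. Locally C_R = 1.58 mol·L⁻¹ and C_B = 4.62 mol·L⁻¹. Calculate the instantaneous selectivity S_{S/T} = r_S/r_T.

S_{S/T} = r_S/r_T = (k₁·C_R^0.5·C_B)/(k₂) = (k₁/k₂)·C_R^0.5·C_B.
= (1.45×1.580^0.5×4.620) / (0.651) = 8.421/0.6510 = 12.9.
Since the desired path is higher order in R, keeping C_R high (PFR or concentrated feed) favours S.

12.9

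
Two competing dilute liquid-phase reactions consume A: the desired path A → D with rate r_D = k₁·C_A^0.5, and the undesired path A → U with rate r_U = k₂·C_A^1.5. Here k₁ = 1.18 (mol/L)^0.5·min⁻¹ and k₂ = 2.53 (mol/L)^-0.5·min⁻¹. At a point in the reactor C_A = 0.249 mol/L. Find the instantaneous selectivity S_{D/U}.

S_{D/U} = r_D/r_U = (k₁·C_A^0.5)/(k₂·C_A^1.5) = (k₁/k₂)·C_A⁻¹.
= (1.18×0.2490^0.5) / (2.53×0.2490^1.5) = 0.5888/0.3144 = 1.87.
The undesired path is higher order in A, so low C_A (CSTR or dilute feed) favours D.

1.87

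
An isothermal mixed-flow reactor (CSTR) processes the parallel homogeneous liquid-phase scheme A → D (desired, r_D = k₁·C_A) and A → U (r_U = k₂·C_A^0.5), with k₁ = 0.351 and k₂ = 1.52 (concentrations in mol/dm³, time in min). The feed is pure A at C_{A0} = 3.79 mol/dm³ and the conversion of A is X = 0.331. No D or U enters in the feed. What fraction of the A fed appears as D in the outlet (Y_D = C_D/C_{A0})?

0.0890

Exit C_A = C_{A0}(1−X) = 3.79×0.669 = 2.536 mol/dm³.
A CSTR operates uniformly at the exit composition, giving r_D = 0.8900 and r_U = 2.420 (each k·C_A^n at C_A = 2.536).
Fraction of consumed A going to D: r_D/(r_D+r_U) = 0.2688.
C_D = 0.2688·C_{A0}·X = 0.2688×3.79×0.331 = 0.337 mol/dm³; Y_D = C_D/C_{A0} = 0.0890.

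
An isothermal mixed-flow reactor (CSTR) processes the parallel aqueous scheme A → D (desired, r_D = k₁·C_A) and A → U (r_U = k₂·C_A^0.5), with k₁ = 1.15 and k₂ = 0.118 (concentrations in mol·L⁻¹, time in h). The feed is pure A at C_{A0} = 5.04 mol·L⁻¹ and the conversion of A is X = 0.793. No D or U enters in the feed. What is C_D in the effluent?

Exit C_A = C_{A0}(1−X) = 5.04×0.207 = 1.043 mol·L⁻¹.
In a CSTR the entire volume is at exit conditions, so r_D = 1.15×1.043 = 1.200 and r_U = 0.118×1.043^0.5 = 0.1205.
Fraction of consumed A going to D: r_D/(r_D+r_U) = 0.9087.
C_D = 0.9087·C_{A0}·X = 0.9087×5.04×0.793 = 3.63 mol·L⁻¹.

3.63 mol·L⁻¹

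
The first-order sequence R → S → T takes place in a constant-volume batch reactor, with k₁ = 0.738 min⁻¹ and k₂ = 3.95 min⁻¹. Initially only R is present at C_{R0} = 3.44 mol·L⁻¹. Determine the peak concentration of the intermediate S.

0.437 mol·L⁻¹

At the optimum, C_{S,max}/C_{R0} = (k₁/k₂)^[k₂/(k₂−k₁)].
= (0.738/3.95)^(3.95/(3.95−0.738)) = (0.1868)^(1.230) = 0.1271.
C_{S,max} = 0.1271×3.44 = 0.437 mol·L⁻¹.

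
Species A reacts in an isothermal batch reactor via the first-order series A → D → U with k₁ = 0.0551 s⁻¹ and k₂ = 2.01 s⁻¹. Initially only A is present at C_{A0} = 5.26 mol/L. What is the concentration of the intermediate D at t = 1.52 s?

For first-order series with pure A initially, C_D(t) = k₁C_{A0}/(k₂−k₁)·(e^(−k₁t) − e^(−k₂t)).
e^(−k₁t) = e^(−0.0551×1.52) = e^(−0.08375) = 0.9197; e^(−k₂t) = e^(−3.055) = 0.04711.
C_D = 0.0551×5.26/(2.01−0.0551) × (0.9197−0.04711) = 0.1483×0.8725 = 0.1294 mol/L.

0.129 mol/L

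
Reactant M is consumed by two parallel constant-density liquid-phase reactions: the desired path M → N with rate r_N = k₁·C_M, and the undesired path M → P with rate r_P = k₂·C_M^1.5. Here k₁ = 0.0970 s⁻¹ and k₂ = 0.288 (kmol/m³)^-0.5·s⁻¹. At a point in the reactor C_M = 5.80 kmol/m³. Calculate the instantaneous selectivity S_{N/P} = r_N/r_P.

S_{N/P} = r_N/r_P = (k₁·C_M)/(k₂·C_M^1.5) = (k₁/k₂)·C_M^-0.5.
= (0.0970×5.800) / (0.288×5.800^1.5) = 0.5626/4.023 = 0.140.
The undesired path is higher order in M, so low C_M (CSTR or dilute feed) favours N.

0.140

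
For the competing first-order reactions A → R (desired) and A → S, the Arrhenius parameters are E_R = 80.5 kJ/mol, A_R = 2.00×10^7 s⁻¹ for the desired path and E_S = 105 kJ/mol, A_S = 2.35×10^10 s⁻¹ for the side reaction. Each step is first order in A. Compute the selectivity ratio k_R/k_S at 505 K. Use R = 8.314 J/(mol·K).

Since both paths have the same order in A, the concentration cancels and S_{R/S} = k_R/k_S = (A_R/A_S)·exp[(E_S−E_R)/(RT)].
(E_S−E_R)/(RT) = (105−80.5)×10³/(8.314×505) = 24500/4199 = 5.835.
k_R/k_S = (2.00×10^7/2.35×10^10)·exp(5.835) = 8.511×10^-4 × 342.2 = 0.291.
Since E_R < E_S, lowering the temperature improves selectivity toward R.

0.291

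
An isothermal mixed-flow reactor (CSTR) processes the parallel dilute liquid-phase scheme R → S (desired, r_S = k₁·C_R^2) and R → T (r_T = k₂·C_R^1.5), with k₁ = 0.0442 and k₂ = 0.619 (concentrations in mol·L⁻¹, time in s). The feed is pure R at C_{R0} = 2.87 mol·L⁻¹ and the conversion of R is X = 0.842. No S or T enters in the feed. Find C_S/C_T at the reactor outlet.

Exit C_R = C_{R0}(1−X) = 2.87×0.158 = 0.4535 mol·L⁻¹.
In a CSTR the entire volume is at exit conditions, so r_S = 0.0442×0.4535^2 = 0.009089 and r_T = 0.619×0.4535^1.5 = 0.1890.
Overall selectivity = C_S/C_T = r_Sτ/(r_Tτ) = r_S/r_T = 0.0481.

0.0481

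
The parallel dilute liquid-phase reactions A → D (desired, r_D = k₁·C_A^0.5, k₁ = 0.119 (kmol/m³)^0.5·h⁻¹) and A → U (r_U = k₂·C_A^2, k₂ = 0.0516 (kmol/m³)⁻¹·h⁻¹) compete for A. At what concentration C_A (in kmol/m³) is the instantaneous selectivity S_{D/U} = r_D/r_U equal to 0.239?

S_{D/U} = (k₁/k₂)·C_A^-1.5 ⇒ C_A = (S·k₂/k₁)^(1/(-1.5)).
= (0.239×0.0516/0.119)^(-0.6667) = (0.1036)^(-0.6667) = 4.53 kmol/m³.

4.53 kmol/m³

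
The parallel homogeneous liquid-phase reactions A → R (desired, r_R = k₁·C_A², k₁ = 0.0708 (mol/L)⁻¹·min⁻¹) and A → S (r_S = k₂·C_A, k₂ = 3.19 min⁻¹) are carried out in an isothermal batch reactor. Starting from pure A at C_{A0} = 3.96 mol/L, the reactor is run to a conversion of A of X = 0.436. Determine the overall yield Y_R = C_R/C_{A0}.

C_A = C_{A0}(1−X) = 2.233 mol/L.
Along a PFR/batch, dC_S/dC_A = −r_S/(r_R+r_S) = −k₂/(k₂+k₁·C_A).
Integrating from C_{A0} to C_A: C_S = (3.19/0.0708)·ln[(3.19+0.0708·3.96)/(3.19+0.0708·2.23)] = 45.06·ln(3.470/3.348) = 1.616 mol/L.
Then C_R = (C_{A0}−C_A) − C_S = 1.727 − 1.616 = 0.1109 mol/L.
Y_R = C_R/C_{A0} = 0.1109/3.96 = 0.0280.

0.0280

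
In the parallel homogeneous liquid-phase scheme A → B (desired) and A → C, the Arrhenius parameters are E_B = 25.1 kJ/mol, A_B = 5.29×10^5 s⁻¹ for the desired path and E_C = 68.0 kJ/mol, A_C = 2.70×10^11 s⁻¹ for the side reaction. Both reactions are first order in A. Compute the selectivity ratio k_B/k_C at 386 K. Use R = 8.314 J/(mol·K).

k_B/k_C = (A_B/A_C)·exp[−(E_B−E_C)/(RT)] = (A_B/A_C)·exp[(E_C−E_B)/(RT)].
(E_C−E_B)/(RT) = (68.0−25.1)×10³/(8.314×386) = 42900/3209 = 13.37.
k_B/k_C = (5.29×10^5/2.70×10^11)·exp(13.37) = 1.959×10^-6 × 6.391×10^5 = 1.25.

1.25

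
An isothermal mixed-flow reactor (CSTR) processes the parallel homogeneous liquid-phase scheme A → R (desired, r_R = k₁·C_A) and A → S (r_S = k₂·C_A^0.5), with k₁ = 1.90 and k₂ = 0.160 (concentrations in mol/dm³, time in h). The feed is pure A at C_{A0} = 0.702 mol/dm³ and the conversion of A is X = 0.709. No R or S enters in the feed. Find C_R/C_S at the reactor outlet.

5.37

Exit C_A = C_{A0}(1−X) = 0.702×0.291 = 0.2043 mol/dm³.
Rates in a CSTR are evaluated at the outlet concentration: r_R = 1.90×0.2043 = 0.3881, r_S = 0.160×0.2043^0.5 = 0.07232.
Overall selectivity = C_R/C_S = r_Rτ/(r_Sτ) = r_R/r_S = 5.37.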